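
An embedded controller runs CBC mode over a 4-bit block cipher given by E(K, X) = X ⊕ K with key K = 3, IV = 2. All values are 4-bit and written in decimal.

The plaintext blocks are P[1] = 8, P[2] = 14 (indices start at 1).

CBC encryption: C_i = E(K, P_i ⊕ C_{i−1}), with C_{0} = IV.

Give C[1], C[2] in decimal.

C[1] = 9, C[2] = 4

C[1]: P[1] ⊕ 2 = 10; E(K, 10) = 9.
C[2]: P[2] ⊕ 9 = 7; E(K, 7) = 4.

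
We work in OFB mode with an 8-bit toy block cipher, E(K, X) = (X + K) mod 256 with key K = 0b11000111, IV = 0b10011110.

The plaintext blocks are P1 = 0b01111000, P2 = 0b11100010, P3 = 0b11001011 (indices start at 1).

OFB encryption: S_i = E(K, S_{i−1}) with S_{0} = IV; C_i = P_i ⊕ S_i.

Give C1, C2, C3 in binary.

C1: S = E(K, 0b10011110) = 0b01100101; 0b01111000 ⊕ 0b01100101 = 0b00011101.
C2: S = E(K, 0b01100101) = 0b00101100; 0b11100010 ⊕ 0b00101100 = 0b11001110.
C3: S = E(K, 0b00101100) = 0b11110011; 0b11001011 ⊕ 0b11110011 = 0b00111000.

C1 = 0b00011101, C2 = 0b11001110, C3 = 0b00111000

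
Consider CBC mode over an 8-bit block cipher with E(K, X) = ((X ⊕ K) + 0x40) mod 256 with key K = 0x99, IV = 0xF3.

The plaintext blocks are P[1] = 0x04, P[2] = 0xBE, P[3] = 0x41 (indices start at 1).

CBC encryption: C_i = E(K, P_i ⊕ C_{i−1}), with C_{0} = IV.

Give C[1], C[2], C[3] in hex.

C[1]: P[1] ⊕ 0xF3 = 0xF7; E(K, 0xF7) = 0xAE.
C[2]: P[2] ⊕ 0xAE = 0x10; E(K, 0x10) = 0xC9.
C[3]: P[3] ⊕ 0xC9 = 0x88; E(K, 0x88) = 0x51.

C[1] = 0xAE, C[2] = 0xC9, C[3] = 0x51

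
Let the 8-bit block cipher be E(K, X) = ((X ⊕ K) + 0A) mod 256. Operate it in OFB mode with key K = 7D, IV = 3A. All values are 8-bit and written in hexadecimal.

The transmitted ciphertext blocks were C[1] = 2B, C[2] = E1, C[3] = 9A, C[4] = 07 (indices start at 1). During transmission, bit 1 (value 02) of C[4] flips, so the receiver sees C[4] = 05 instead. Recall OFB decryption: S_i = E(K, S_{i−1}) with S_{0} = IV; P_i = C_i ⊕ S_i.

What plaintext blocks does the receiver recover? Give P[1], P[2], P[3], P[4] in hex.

Only C[4] changed, to 05. In OFB, a change in C_i flips the same bit in P_i only; the keystream is unaffected. Decrypting the received ciphertext:
P[1]: S = E(K, 3A) = 51; 2B ⊕ 51 = 7A.
P[2]: S = E(K, 51) = 36; E1 ⊕ 36 = D7.
P[3]: S = E(K, 36) = 55; 9A ⊕ 55 = CF.
P[4]: S = E(K, 55) = 32; 05 ⊕ 32 = 37.
Blocks that differ from the original plaintext: P[4].

P[1] = 7A, P[2] = D7, P[3] = CF, P[4] = 37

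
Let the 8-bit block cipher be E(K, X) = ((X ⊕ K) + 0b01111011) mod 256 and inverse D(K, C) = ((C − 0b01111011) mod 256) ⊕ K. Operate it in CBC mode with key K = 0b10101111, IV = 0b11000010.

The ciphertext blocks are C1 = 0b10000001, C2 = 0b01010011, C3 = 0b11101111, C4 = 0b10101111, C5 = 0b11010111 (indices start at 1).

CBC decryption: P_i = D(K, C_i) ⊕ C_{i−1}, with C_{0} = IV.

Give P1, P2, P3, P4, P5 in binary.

P1 = 0b01101011, P2 = 0b11110110, P3 = 0b10001000, P4 = 0b01110100, P5 = 0b01011100

P1: D(K, 0b10000001) = 0b10101001; 0b10101001 ⊕ 0b11000010 = 0b01101011.
P2: D(K, 0b01010011) = 0b01110111; 0b01110111 ⊕ 0b10000001 = 0b11110110.
P3: D(K, 0b11101111) = 0b11011011; 0b11011011 ⊕ 0b01010011 = 0b10001000.
P4: D(K, 0b10101111) = 0b10011011; 0b10011011 ⊕ 0b11101111 = 0b01110100.
P5: D(K, 0b11010111) = 0b11110011; 0b11110011 ⊕ 0b10101111 = 0b01011100.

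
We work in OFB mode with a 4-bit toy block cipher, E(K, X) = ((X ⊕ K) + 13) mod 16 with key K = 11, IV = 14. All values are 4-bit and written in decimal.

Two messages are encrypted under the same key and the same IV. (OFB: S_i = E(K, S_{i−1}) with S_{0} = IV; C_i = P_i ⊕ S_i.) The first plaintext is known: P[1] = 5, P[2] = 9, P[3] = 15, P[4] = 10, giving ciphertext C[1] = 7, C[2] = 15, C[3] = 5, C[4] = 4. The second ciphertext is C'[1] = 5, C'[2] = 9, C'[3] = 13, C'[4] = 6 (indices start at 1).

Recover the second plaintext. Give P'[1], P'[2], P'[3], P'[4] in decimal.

P'[1] = 7, P'[2] = 15, P'[3] = 7, P'[4] = 8

In OFB with a reused IV, both messages share the same keystream S_i, so C_i ⊕ C'_i = P_i ⊕ P'_i and thus P'_i = P_i ⊕ C_i ⊕ C'_i.
P'[1]: 5 ⊕ 7 ⊕ 5 = 7.
P'[2]: 9 ⊕ 15 ⊕ 9 = 15.
P'[3]: 15 ⊕ 5 ⊕ 13 = 7.
P'[4]: 10 ⊕ 4 ⊕ 6 = 8.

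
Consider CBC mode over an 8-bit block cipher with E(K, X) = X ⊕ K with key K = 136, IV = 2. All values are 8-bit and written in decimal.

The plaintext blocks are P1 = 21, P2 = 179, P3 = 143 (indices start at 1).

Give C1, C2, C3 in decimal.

C1 = 159, C2 = 164, C3 = 163

CBC encryption: C_i = E(K, P_i ⊕ C_{i−1}), with C_{0} = IV.
C1: P1 ⊕ 2 = 23; E(K, 23) = 159.
C2: P2 ⊕ 159 = 44; E(K, 44) = 164.
C3: P3 ⊕ 164 = 43; E(K, 43) = 163.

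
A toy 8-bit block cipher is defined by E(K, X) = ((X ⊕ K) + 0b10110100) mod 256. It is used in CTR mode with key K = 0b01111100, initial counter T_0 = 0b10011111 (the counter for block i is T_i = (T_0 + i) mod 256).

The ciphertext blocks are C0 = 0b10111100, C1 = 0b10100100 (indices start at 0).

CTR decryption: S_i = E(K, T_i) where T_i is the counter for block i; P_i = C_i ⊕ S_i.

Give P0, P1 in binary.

P0: T = 0b10011111, S = E(K, T) = 0b10010111; 0b10111100 ⊕ 0b10010111 = 0b00101011.
P1: T = 0b10100000, S = E(K, T) = 0b10010000; 0b10100100 ⊕ 0b10010000 = 0b00110100.

P0 = 0b00101011, P1 = 0b00110100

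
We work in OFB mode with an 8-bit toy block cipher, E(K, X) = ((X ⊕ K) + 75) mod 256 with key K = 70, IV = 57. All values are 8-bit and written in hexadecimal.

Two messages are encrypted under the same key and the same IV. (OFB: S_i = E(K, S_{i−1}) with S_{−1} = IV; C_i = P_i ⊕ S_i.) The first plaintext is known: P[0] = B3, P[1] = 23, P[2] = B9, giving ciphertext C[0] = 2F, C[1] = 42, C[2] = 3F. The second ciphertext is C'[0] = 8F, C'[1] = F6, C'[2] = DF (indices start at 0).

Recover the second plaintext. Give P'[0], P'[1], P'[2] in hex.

In OFB with a reused IV, both messages share the same keystream S_i, so C_i ⊕ C'_i = P_i ⊕ P'_i and thus P'_i = P_i ⊕ C_i ⊕ C'_i.
P'[0]: B3 ⊕ 2F ⊕ 8F = 13.
P'[1]: 23 ⊕ 42 ⊕ F6 = 97.
P'[2]: B9 ⊕ 3F ⊕ DF = 59.

P'[0] = 13, P'[1] = 97, P'[2] = 59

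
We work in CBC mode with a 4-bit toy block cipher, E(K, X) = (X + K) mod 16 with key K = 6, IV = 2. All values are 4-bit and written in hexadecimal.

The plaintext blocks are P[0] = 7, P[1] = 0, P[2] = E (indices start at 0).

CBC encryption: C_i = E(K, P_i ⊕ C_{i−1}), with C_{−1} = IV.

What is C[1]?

C[0]: P[0] ⊕ 2 = 5; E(K, 5) = B.
C[1]: P[1] ⊕ B = B; E(K, B) = 1.

C[1] = 1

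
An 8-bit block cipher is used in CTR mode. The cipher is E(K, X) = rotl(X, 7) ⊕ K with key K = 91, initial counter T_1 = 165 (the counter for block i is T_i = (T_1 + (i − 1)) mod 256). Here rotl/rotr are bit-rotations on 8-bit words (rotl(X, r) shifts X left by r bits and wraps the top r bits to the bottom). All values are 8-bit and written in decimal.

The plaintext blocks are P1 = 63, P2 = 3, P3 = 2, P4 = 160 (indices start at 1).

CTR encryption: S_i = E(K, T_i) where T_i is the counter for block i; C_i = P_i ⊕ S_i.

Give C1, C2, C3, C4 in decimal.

C1 = 182, C2 = 11, C3 = 138, C4 = 175

C1: T = 165, S = E(K, T) = 137; 63 ⊕ 137 = 182.
C2: T = 166, S = E(K, T) = 8; 3 ⊕ 8 = 11.
C3: T = 167, S = E(K, T) = 136; 2 ⊕ 136 = 138.
C4: T = 168, S = E(K, T) = 15; 160 ⊕ 15 = 175.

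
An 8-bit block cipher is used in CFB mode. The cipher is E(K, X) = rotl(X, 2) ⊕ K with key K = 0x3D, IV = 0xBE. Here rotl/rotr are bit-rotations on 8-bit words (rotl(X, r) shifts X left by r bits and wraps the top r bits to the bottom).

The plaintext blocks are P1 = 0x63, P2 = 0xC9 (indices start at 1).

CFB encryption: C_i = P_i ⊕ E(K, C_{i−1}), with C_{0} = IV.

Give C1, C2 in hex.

C1: E(K, 0xBE) = 0xC7; 0x63 ⊕ 0xC7 = 0xA4.
C2: E(K, 0xA4) = 0xAF; 0xC9 ⊕ 0xAF = 0x66.

C1 = 0xA4, C2 = 0x66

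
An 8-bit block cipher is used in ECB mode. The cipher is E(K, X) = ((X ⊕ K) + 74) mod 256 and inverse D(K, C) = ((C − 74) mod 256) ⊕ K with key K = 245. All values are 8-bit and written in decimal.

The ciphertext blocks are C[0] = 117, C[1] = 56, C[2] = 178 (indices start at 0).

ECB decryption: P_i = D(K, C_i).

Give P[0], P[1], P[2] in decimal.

P[0]: D(K, 117) = 222.
P[1]: D(K, 56) = 27.
P[2]: D(K, 178) = 157.

P[0] = 222, P[1] = 27, P[2] = 157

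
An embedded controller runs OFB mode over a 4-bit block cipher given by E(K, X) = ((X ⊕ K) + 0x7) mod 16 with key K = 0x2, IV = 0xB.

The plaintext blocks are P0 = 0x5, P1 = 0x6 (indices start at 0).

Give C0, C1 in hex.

OFB encryption: S_i = E(K, S_{i−1}) with S_{−1} = IV; C_i = P_i ⊕ S_i.
C0: S = E(K, 0xB) = 0x0; 0x5 ⊕ 0x0 = 0x5.
C1: S = E(K, 0x0) = 0x9; 0x6 ⊕ 0x9 = 0xF.

C0 = 0x5, C1 = 0xF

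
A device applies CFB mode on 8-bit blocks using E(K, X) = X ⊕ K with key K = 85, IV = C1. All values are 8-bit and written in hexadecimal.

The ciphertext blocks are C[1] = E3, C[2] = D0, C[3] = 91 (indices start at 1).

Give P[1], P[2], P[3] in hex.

CFB decryption: P_i = C_i ⊕ E(K, C_{i−1}), with C_{0} = IV.
P[1]: E(K, C1) = 44; E3 ⊕ 44 = A7.
P[2]: E(K, E3) = 66; D0 ⊕ 66 = B6.
P[3]: E(K, D0) = 55; 91 ⊕ 55 = C4.

P[1] = A7, P[2] = B6, P[3] = C4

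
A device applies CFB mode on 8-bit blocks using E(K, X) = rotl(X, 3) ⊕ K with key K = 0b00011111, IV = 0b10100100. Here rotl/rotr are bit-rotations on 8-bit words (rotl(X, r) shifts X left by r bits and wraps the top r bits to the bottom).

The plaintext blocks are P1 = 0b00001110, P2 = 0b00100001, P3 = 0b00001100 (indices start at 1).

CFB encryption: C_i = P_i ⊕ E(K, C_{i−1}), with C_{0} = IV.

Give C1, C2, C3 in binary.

C1 = 0b00110100, C2 = 0b10011111, C3 = 0b11101111

C1: E(K, 0b10100100) = 0b00111010; 0b00001110 ⊕ 0b00111010 = 0b00110100.
C2: E(K, 0b00110100) = 0b10111110; 0b00100001 ⊕ 0b10111110 = 0b10011111.
C3: E(K, 0b10011111) = 0b11100011; 0b00001100 ⊕ 0b11100011 = 0b11101111.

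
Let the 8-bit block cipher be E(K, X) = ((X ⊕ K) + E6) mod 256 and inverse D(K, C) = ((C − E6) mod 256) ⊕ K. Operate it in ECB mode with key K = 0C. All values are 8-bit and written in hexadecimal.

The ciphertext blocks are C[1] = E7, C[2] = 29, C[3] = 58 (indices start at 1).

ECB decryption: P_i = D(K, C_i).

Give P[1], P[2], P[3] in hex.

P[1]: D(K, E7) = 0D.
P[2]: D(K, 29) = 4F.
P[3]: D(K, 58) = 7E.

P[1] = 0D, P[2] = 4F, P[3] = 7E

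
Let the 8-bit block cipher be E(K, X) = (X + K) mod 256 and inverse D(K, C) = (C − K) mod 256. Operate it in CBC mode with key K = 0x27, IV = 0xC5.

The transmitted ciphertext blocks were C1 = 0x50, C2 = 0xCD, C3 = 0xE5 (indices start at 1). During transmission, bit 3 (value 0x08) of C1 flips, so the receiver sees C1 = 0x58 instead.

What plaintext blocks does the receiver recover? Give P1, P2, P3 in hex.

CBC decryption: P_i = D(K, C_i) ⊕ C_{i−1}, with C_{0} = IV.
Only C1 changed, to 0x58. In CBC, a change in C_i garbles P_i and flips the same bit in P_{i+1}. Decrypting the received ciphertext:
P1: D(K, 0x58) = 0x31; 0x31 ⊕ 0xC5 = 0xF4.
P2: D(K, 0xCD) = 0xA6; 0xA6 ⊕ 0x58 = 0xFE.
P3: D(K, 0xE5) = 0xBE; 0xBE ⊕ 0xCD = 0x73.
Blocks that differ from the original plaintext: P1, P2.

P1 = 0xF4, P2 = 0xFE, P3 = 0x73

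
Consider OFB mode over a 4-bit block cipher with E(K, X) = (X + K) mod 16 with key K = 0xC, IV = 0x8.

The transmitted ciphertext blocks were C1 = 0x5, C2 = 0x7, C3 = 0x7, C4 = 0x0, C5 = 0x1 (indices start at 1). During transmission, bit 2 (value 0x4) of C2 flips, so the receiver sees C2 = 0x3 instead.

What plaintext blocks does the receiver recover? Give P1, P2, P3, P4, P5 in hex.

OFB decryption: S_i = E(K, S_{i−1}) with S_{0} = IV; P_i = C_i ⊕ S_i.
Only C2 changed, to 0x3. In OFB, a change in C_i flips the same bit in P_i only; the keystream is unaffected. Decrypting the received ciphertext:
P1: S = E(K, 0x8) = 0x4; 0x5 ⊕ 0x4 = 0x1.
P2: S = E(K, 0x4) = 0x0; 0x3 ⊕ 0x0 = 0x3.
P3: S = E(K, 0x0) = 0xC; 0x7 ⊕ 0xC = 0xB.
P4: S = E(K, 0xC) = 0x8; 0x0 ⊕ 0x8 = 0x8.
P5: S = E(K, 0x8) = 0x4; 0x1 ⊕ 0x4 = 0x5.
Blocks that differ from the original plaintext: P2.

P1 = 0x1, P2 = 0x3, P3 = 0xB, P4 = 0x8, P5 = 0x5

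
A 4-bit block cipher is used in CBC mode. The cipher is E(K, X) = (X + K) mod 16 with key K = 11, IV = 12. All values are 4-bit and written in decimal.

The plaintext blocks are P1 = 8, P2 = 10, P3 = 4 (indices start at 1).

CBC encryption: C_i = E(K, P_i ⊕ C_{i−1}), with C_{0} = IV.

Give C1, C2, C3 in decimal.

C1 = 15, C2 = 0, C3 = 15

C1: P1 ⊕ 12 = 4; E(K, 4) = 15.
C2: P2 ⊕ 15 = 5; E(K, 5) = 0.
C3: P3 ⊕ 0 = 4; E(K, 4) = 15.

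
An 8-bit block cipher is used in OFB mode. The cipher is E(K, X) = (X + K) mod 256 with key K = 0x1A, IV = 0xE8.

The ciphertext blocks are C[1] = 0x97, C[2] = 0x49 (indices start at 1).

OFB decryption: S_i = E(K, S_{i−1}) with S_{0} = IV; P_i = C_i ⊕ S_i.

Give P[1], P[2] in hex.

P[1] = 0x95, P[2] = 0x55

P[1]: S = E(K, 0xE8) = 0x02; 0x97 ⊕ 0x02 = 0x95.
P[2]: S = E(K, 0x02) = 0x1C; 0x49 ⊕ 0x1C = 0x55.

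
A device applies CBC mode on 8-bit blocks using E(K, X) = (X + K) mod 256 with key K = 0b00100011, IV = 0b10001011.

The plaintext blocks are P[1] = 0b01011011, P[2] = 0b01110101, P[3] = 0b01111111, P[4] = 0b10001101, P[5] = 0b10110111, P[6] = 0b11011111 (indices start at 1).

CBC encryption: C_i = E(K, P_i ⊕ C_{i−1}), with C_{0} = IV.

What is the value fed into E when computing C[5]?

C[1]: P[1] ⊕ 0b10001011 = 0b11010000; E(K, 0b11010000) = 0b11110011.
C[2]: P[2] ⊕ 0b11110011 = 0b10000110; E(K, 0b10000110) = 0b10101001.
C[3]: P[3] ⊕ 0b10101001 = 0b11010110; E(K, 0b11010110) = 0b11111001.
C[4]: P[4] ⊕ 0b11111001 = 0b01110100; E(K, 0b01110100) = 0b10010111.
C[5]: P[5] ⊕ 0b10010111 = 0b00100000; E(K, 0b00100000) = 0b01000011.
So the input to E for block [5] is 0b00100000.

0b00100000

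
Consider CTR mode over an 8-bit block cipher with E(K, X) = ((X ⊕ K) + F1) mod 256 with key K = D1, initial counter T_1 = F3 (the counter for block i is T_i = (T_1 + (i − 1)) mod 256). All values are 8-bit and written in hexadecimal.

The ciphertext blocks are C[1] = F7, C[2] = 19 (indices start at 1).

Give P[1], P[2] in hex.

CTR decryption: S_i = E(K, T_i) where T_i is the counter for block i; P_i = C_i ⊕ S_i.
P[1]: T = F3, S = E(K, T) = 13; F7 ⊕ 13 = E4.
P[2]: T = F4, S = E(K, T) = 16; 19 ⊕ 16 = 0F.

P[1] = E4, P[2] = 0F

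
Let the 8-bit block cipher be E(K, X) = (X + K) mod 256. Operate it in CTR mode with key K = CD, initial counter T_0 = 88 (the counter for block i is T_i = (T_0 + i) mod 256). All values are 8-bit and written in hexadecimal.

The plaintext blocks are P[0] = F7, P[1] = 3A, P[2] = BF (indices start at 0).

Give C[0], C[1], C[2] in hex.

CTR encryption: S_i = E(K, T_i) where T_i is the counter for block i; C_i = P_i ⊕ S_i.
C[0]: T = 88, S = E(K, T) = 55; F7 ⊕ 55 = A2.
C[1]: T = 89, S = E(K, T) = 56; 3A ⊕ 56 = 6C.
C[2]: T = 8A, S = E(K, T) = 57; BF ⊕ 57 = E8.

C[0] = A2, C[1] = 6C, C[2] = E8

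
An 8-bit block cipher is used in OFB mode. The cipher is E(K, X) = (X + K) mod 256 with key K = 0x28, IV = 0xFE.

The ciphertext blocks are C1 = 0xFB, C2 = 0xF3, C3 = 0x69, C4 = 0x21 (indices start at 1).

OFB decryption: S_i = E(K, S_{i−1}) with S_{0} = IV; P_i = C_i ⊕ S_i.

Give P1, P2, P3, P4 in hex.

P1 = 0xDD, P2 = 0xBD, P3 = 0x1F, P4 = 0xBF

P1: S = E(K, 0xFE) = 0x26; 0xFB ⊕ 0x26 = 0xDD.
P2: S = E(K, 0x26) = 0x4E; 0xF3 ⊕ 0x4E = 0xBD.
P3: S = E(K, 0x4E) = 0x76; 0x69 ⊕ 0x76 = 0x1F.
P4: S = E(K, 0x76) = 0x9E; 0x21 ⊕ 0x9E = 0xBF.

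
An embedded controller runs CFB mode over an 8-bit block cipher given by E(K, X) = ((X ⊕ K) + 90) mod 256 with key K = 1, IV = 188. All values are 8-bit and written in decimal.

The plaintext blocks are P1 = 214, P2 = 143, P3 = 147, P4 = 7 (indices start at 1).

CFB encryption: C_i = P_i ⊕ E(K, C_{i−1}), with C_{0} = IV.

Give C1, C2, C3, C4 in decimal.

C1 = 193, C2 = 149, C3 = 125, C4 = 209

C1: E(K, 188) = 23; 214 ⊕ 23 = 193.
C2: E(K, 193) = 26; 143 ⊕ 26 = 149.
C3: E(K, 149) = 238; 147 ⊕ 238 = 125.
C4: E(K, 125) = 214; 7 ⊕ 214 = 209.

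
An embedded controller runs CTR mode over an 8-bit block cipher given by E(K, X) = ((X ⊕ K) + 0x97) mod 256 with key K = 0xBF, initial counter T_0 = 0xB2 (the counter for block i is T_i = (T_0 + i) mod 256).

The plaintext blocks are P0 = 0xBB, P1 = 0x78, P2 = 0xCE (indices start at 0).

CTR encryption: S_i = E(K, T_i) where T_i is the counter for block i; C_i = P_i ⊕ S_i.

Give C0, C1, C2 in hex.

C0 = 0x1F, C1 = 0xDB, C2 = 0x6C

C0: T = 0xB2, S = E(K, T) = 0xA4; 0xBB ⊕ 0xA4 = 0x1F.
C1: T = 0xB3, S = E(K, T) = 0xA3; 0x78 ⊕ 0xA3 = 0xDB.
C2: T = 0xB4, S = E(K, T) = 0xA2; 0xCE ⊕ 0xA2 = 0x6C.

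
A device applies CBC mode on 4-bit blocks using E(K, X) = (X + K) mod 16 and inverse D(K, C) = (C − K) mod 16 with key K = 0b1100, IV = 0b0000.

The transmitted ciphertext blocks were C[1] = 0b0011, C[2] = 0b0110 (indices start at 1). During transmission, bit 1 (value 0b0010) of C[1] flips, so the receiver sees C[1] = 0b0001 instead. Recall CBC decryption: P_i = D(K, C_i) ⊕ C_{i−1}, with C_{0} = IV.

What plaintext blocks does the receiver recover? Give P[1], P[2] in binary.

P[1] = 0b0101, P[2] = 0b1011

Only C[1] changed, to 0b0001. In CBC, a change in C_i garbles P_i and flips the same bit in P_{i+1}. Decrypting the received ciphertext:
P[1]: D(K, 0b0001) = 0b0101; 0b0101 ⊕ 0b0000 = 0b0101.
P[2]: D(K, 0b0110) = 0b1010; 0b1010 ⊕ 0b0001 = 0b1011.
Blocks that differ from the original plaintext: P[1], P[2].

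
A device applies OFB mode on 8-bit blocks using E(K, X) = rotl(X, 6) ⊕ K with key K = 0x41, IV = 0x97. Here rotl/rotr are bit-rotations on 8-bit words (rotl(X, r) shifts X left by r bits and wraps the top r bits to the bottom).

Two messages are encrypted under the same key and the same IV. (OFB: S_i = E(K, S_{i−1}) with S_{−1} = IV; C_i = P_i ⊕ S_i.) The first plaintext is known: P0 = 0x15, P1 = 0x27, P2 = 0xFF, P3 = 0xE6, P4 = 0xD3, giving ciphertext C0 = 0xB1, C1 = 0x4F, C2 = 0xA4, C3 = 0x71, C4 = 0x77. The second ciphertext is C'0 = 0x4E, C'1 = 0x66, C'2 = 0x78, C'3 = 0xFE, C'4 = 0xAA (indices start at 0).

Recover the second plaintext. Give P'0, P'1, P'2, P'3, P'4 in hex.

In OFB with a reused IV, both messages share the same keystream S_i, so C_i ⊕ C'_i = P_i ⊕ P'_i and thus P'_i = P_i ⊕ C_i ⊕ C'_i.
P'0: 0x15 ⊕ 0xB1 ⊕ 0x4E = 0xEA.
P'1: 0x27 ⊕ 0x4F ⊕ 0x66 = 0x0E.
P'2: 0xFF ⊕ 0xA4 ⊕ 0x78 = 0x23.
P'3: 0xE6 ⊕ 0x71 ⊕ 0xFE = 0x69.
P'4: 0xD3 ⊕ 0x77 ⊕ 0xAA = 0x0E.

P'0 = 0xEA, P'1 = 0x0E, P'2 = 0x23, P'3 = 0x69, P'4 = 0x0E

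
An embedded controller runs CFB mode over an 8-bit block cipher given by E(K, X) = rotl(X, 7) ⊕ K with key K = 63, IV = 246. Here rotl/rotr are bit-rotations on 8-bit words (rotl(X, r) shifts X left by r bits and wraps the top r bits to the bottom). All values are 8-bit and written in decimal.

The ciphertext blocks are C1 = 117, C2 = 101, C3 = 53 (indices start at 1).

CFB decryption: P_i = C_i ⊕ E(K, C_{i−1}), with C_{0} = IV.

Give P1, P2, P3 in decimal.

P1: E(K, 246) = 68; 117 ⊕ 68 = 49.
P2: E(K, 117) = 133; 101 ⊕ 133 = 224.
P3: E(K, 101) = 141; 53 ⊕ 141 = 184.

P1 = 49, P2 = 224, P3 = 184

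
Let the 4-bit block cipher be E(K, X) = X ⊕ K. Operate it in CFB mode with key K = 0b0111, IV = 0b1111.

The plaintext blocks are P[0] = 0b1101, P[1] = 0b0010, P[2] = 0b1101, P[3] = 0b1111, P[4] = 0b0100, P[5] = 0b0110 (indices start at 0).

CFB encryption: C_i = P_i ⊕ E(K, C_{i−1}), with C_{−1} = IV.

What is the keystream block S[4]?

0b0101

C[0]: E(K, 0b1111) = 0b1000; 0b1101 ⊕ 0b1000 = 0b0101.
C[1]: E(K, 0b0101) = 0b0010; 0b0010 ⊕ 0b0010 = 0b0000.
C[2]: E(K, 0b0000) = 0b0111; 0b1101 ⊕ 0b0111 = 0b1010.
C[3]: E(K, 0b1010) = 0b1101; 0b1111 ⊕ 0b1101 = 0b0010.
C[4]: E(K, 0b0010) = 0b0101; 0b0100 ⊕ 0b0101 = 0b0001.
So S[4] = 0b0101.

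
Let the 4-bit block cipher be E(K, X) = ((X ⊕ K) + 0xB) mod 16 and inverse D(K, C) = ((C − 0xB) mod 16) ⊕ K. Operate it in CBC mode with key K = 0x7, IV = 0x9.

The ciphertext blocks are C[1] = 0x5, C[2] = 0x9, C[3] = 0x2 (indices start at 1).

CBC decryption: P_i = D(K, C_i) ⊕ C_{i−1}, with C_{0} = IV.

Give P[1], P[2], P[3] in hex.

P[1] = 0x4, P[2] = 0xC, P[3] = 0x9

P[1]: D(K, 0x5) = 0xD; 0xD ⊕ 0x9 = 0x4.
P[2]: D(K, 0x9) = 0x9; 0x9 ⊕ 0x5 = 0xC.
P[3]: D(K, 0x2) = 0x0; 0x0 ⊕ 0x9 = 0x9.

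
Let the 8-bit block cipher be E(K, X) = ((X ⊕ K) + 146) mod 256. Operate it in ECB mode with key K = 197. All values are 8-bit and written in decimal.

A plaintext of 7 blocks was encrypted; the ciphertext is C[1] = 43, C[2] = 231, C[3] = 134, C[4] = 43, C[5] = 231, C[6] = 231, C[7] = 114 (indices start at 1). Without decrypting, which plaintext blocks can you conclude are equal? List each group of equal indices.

P[1] = P[4]; P[2] = P[5] = P[6]

ECB encrypts each block independently with the same key, so equal ciphertext blocks imply equal plaintext blocks.
C[1] = C[4] = 43, so P[1] = P[4].
C[2] = C[5] = C[6] = 231, so P[2] = P[5] = P[6].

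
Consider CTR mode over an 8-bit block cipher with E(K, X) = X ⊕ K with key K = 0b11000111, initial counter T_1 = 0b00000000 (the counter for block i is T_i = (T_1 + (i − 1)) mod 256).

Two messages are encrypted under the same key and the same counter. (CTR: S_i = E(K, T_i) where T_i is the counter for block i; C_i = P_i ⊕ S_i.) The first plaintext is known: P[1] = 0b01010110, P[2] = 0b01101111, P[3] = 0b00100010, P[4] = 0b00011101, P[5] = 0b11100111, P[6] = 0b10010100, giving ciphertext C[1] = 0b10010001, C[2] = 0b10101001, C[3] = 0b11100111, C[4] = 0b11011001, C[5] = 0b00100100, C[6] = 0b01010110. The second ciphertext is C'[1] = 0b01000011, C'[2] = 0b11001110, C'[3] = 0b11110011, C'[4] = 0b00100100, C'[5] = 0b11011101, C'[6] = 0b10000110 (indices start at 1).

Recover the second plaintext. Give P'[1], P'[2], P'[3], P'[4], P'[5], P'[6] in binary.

P'[1] = 0b10000100, P'[2] = 0b00001000, P'[3] = 0b00110110, P'[4] = 0b11100000, P'[5] = 0b00011110, P'[6] = 0b01000100

In CTR with a reused counter, both messages share the same keystream S_i, so C_i ⊕ C'_i = P_i ⊕ P'_i and thus P'_i = P_i ⊕ C_i ⊕ C'_i.
P'[1]: 0b01010110 ⊕ 0b10010001 ⊕ 0b01000011 = 0b10000100.
P'[2]: 0b01101111 ⊕ 0b10101001 ⊕ 0b11001110 = 0b00001000.
P'[3]: 0b00100010 ⊕ 0b11100111 ⊕ 0b11110011 = 0b00110110.
P'[4]: 0b00011101 ⊕ 0b11011001 ⊕ 0b00100100 = 0b11100000.
P'[5]: 0b11100111 ⊕ 0b00100100 ⊕ 0b11011101 = 0b00011110.
P'[6]: 0b10010100 ⊕ 0b01010110 ⊕ 0b10000110 = 0b01000100.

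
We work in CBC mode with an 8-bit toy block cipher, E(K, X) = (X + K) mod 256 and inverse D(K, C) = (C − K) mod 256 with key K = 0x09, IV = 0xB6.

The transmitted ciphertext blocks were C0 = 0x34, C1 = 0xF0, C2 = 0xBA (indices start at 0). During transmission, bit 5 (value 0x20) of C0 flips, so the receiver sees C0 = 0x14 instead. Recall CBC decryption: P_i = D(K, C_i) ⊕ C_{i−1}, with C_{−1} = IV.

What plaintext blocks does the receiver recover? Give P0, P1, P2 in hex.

Only C0 changed, to 0x14. In CBC, a change in C_i garbles P_i and flips the same bit in P_{i+1}. Decrypting the received ciphertext:
P0: D(K, 0x14) = 0x0B; 0x0B ⊕ 0xB6 = 0xBD.
P1: D(K, 0xF0) = 0xE7; 0xE7 ⊕ 0x14 = 0xF3.
P2: D(K, 0xBA) = 0xB1; 0xB1 ⊕ 0xF0 = 0x41.
Blocks that differ from the original plaintext: P0, P1.

P0 = 0xBD, P1 = 0xF3, P2 = 0x41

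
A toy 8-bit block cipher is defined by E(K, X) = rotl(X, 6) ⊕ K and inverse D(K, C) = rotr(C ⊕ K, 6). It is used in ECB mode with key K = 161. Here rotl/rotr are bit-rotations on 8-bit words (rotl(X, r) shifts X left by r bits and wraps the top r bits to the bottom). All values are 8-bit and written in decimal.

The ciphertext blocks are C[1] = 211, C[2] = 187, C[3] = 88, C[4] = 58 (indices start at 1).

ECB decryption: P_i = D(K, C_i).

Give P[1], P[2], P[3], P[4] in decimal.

P[1] = 201, P[2] = 104, P[3] = 231, P[4] = 110

P[1]: D(K, 211) = 201.
P[2]: D(K, 187) = 104.
P[3]: D(K, 88) = 231.
P[4]: D(K, 58) = 110.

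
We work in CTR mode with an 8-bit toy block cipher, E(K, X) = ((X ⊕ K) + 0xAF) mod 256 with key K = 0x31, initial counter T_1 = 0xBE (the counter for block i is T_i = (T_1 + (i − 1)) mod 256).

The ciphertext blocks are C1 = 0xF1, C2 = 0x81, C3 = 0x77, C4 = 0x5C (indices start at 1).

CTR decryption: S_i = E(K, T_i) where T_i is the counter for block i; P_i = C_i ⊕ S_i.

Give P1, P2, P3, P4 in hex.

P1 = 0xCF, P2 = 0xBC, P3 = 0xD7, P4 = 0xC3

P1: T = 0xBE, S = E(K, T) = 0x3E; 0xF1 ⊕ 0x3E = 0xCF.
P2: T = 0xBF, S = E(K, T) = 0x3D; 0x81 ⊕ 0x3D = 0xBC.
P3: T = 0xC0, S = E(K, T) = 0xA0; 0x77 ⊕ 0xA0 = 0xD7.
P4: T = 0xC1, S = E(K, T) = 0x9F; 0x5C ⊕ 0x9F = 0xC3.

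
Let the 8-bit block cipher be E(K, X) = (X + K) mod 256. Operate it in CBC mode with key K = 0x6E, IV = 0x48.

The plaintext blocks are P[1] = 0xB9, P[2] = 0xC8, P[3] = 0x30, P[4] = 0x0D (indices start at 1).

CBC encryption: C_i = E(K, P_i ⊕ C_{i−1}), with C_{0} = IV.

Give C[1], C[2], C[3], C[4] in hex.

C[1] = 0x5F, C[2] = 0x05, C[3] = 0xA3, C[4] = 0x1C

C[1]: P[1] ⊕ 0x48 = 0xF1; E(K, 0xF1) = 0x5F.
C[2]: P[2] ⊕ 0x5F = 0x97; E(K, 0x97) = 0x05.
C[3]: P[3] ⊕ 0x05 = 0x35; E(K, 0x35) = 0xA3.
C[4]: P[4] ⊕ 0xA3 = 0xAE; E(K, 0xAE) = 0x1C.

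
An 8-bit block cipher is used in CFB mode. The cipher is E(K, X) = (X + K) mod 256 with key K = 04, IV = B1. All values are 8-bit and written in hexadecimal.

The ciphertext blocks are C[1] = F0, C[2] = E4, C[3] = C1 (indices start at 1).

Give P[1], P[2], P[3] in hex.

P[1] = 45, P[2] = 10, P[3] = 29

CFB decryption: P_i = C_i ⊕ E(K, C_{i−1}), with C_{0} = IV.
P[1]: E(K, B1) = B5; F0 ⊕ B5 = 45.
P[2]: E(K, F0) = F4; E4 ⊕ F4 = 10.
P[3]: E(K, E4) = E8; C1 ⊕ E8 = 29.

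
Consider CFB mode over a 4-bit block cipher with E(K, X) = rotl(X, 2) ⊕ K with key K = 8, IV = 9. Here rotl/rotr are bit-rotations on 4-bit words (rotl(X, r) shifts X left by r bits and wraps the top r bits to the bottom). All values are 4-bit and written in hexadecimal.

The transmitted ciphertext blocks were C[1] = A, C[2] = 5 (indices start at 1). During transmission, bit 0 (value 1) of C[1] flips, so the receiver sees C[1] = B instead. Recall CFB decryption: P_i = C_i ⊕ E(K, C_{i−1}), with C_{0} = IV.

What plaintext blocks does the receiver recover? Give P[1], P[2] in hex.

P[1] = 5, P[2] = 3

Only C[1] changed, to B. In CFB, a change in C_i flips the same bit in P_i and garbles P_{i+1}. Decrypting the received ciphertext:
P[1]: E(K, 9) = E; B ⊕ E = 5.
P[2]: E(K, B) = 6; 5 ⊕ 6 = 3.
Blocks that differ from the original plaintext: P[1], P[2].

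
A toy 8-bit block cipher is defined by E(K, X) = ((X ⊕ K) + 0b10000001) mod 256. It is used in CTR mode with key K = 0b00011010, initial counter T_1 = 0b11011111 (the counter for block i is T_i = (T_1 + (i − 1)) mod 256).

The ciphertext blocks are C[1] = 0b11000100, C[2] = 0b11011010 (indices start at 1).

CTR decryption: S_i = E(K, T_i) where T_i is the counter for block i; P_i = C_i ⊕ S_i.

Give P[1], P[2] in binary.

P[1] = 0b10000010, P[2] = 0b10100001

P[1]: T = 0b11011111, S = E(K, T) = 0b01000110; 0b11000100 ⊕ 0b01000110 = 0b10000010.
P[2]: T = 0b11100000, S = E(K, T) = 0b01111011; 0b11011010 ⊕ 0b01111011 = 0b10100001.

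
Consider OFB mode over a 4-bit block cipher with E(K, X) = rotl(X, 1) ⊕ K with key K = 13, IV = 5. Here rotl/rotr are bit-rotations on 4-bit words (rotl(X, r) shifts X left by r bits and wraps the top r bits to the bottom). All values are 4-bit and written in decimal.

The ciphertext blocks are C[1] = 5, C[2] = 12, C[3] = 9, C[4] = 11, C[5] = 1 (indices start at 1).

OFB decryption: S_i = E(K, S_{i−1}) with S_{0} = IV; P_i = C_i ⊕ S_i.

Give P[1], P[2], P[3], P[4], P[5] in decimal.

P[1]: S = E(K, 5) = 7; 5 ⊕ 7 = 2.
P[2]: S = E(K, 7) = 3; 12 ⊕ 3 = 15.
P[3]: S = E(K, 3) = 11; 9 ⊕ 11 = 2.
P[4]: S = E(K, 11) = 10; 11 ⊕ 10 = 1.
P[5]: S = E(K, 10) = 8; 1 ⊕ 8 = 9.

P[1] = 2, P[2] = 15, P[3] = 2, P[4] = 1, P[5] = 9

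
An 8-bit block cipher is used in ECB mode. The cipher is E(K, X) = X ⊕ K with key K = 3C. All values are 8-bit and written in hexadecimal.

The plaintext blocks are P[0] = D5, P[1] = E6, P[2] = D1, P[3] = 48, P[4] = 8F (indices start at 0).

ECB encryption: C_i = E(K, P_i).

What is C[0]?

C[0]: E(K, D5) = E9.

C[0] = E9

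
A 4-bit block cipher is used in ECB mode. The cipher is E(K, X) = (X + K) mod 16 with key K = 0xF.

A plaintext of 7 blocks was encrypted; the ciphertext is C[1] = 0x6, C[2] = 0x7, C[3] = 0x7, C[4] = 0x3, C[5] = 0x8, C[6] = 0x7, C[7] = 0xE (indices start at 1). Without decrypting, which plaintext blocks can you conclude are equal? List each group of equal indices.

P[2] = P[3] = P[6]

ECB encrypts each block independently with the same key, so equal ciphertext blocks imply equal plaintext blocks.
C[2] = C[3] = C[6] = 0x7, so P[2] = P[3] = P[6].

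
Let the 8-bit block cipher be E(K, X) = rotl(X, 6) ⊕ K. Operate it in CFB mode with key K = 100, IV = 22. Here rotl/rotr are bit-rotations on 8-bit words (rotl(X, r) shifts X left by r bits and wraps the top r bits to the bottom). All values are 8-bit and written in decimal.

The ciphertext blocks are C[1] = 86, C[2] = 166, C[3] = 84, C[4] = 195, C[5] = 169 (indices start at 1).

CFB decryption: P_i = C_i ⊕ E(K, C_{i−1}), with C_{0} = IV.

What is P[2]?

P[2] = 87

P[2]: E(K, 86) = 241; 166 ⊕ 241 = 87.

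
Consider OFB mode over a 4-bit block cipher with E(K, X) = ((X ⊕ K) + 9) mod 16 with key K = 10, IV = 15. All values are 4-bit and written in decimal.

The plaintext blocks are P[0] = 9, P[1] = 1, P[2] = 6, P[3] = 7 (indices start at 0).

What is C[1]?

OFB encryption: S_i = E(K, S_{i−1}) with S_{−1} = IV; C_i = P_i ⊕ S_i.
C[0]: S = E(K, 15) = 14; 9 ⊕ 14 = 7.
C[1]: S = E(K, 14) = 13; 1 ⊕ 13 = 12.

C[1] = 12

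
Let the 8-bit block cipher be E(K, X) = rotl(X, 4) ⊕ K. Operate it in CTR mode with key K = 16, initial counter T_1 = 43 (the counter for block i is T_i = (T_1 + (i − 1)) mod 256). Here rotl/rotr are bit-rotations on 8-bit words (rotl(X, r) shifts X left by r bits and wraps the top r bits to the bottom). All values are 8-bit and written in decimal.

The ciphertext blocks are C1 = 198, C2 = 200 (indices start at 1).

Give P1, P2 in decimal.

P1 = 100, P2 = 26

CTR decryption: S_i = E(K, T_i) where T_i is the counter for block i; P_i = C_i ⊕ S_i.
P1: T = 43, S = E(K, T) = 162; 198 ⊕ 162 = 100.
P2: T = 44, S = E(K, T) = 210; 200 ⊕ 210 = 26.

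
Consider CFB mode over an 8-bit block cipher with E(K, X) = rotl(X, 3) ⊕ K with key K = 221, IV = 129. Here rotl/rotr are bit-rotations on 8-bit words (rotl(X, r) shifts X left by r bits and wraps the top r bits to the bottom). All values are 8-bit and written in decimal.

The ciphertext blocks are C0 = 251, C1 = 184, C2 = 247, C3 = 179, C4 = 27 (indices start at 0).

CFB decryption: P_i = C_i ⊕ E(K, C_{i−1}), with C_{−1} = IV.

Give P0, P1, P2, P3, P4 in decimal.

P0: E(K, 129) = 209; 251 ⊕ 209 = 42.
P1: E(K, 251) = 2; 184 ⊕ 2 = 186.
P2: E(K, 184) = 24; 247 ⊕ 24 = 239.
P3: E(K, 247) = 98; 179 ⊕ 98 = 209.
P4: E(K, 179) = 64; 27 ⊕ 64 = 91.

P0 = 42, P1 = 186, P2 = 239, P3 = 209, P4 = 91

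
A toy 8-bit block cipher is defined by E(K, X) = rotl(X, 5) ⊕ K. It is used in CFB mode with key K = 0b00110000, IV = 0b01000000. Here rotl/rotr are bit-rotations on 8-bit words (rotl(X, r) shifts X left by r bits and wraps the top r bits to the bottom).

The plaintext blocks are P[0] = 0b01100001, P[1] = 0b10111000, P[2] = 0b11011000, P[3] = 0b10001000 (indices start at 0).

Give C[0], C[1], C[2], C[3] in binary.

CFB encryption: C_i = P_i ⊕ E(K, C_{i−1}), with C_{−1} = IV.
C[0]: E(K, 0b01000000) = 0b00111000; 0b01100001 ⊕ 0b00111000 = 0b01011001.
C[1]: E(K, 0b01011001) = 0b00011011; 0b10111000 ⊕ 0b00011011 = 0b10100011.
C[2]: E(K, 0b10100011) = 0b01000100; 0b11011000 ⊕ 0b01000100 = 0b10011100.
C[3]: E(K, 0b10011100) = 0b10100011; 0b10001000 ⊕ 0b10100011 = 0b00101011.

C[0] = 0b01011001, C[1] = 0b10100011, C[2] = 0b10011100, C[3] = 0b00101011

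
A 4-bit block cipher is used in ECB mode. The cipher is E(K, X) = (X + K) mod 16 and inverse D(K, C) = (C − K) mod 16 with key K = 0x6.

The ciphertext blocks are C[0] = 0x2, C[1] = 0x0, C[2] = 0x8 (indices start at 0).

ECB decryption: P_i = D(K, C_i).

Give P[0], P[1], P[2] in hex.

P[0]: D(K, 0x2) = 0xC.
P[1]: D(K, 0x0) = 0xA.
P[2]: D(K, 0x8) = 0x2.

P[0] = 0xC, P[1] = 0xA, P[2] = 0x2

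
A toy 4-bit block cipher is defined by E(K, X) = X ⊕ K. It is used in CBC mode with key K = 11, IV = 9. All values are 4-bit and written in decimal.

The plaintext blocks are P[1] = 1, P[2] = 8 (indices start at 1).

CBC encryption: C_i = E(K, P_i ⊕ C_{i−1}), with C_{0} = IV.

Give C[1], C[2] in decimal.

C[1]: P[1] ⊕ 9 = 8; E(K, 8) = 3.
C[2]: P[2] ⊕ 3 = 11; E(K, 11) = 0.

C[1] = 3, C[2] = 0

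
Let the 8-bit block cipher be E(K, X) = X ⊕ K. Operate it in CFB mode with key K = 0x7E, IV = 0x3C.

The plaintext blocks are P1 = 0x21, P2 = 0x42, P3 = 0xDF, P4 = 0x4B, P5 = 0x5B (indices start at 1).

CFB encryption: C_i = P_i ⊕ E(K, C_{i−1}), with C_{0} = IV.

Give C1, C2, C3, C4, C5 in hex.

C1: E(K, 0x3C) = 0x42; 0x21 ⊕ 0x42 = 0x63.
C2: E(K, 0x63) = 0x1D; 0x42 ⊕ 0x1D = 0x5F.
C3: E(K, 0x5F) = 0x21; 0xDF ⊕ 0x21 = 0xFE.
C4: E(K, 0xFE) = 0x80; 0x4B ⊕ 0x80 = 0xCB.
C5: E(K, 0xCB) = 0xB5; 0x5B ⊕ 0xB5 = 0xEE.

C1 = 0x63, C2 = 0x5F, C3 = 0xFE, C4 = 0xCB, C5 = 0xEE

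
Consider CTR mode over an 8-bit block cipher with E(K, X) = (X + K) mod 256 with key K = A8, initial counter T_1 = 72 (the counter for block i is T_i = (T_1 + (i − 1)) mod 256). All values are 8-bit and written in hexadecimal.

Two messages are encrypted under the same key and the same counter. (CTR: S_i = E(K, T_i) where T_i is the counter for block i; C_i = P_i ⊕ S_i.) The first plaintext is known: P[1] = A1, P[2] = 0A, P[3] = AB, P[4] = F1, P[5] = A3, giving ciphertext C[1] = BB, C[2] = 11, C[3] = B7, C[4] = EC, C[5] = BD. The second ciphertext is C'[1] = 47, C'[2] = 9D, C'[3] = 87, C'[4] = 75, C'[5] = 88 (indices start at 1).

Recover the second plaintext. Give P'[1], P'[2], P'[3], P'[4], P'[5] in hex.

P'[1] = 5D, P'[2] = 86, P'[3] = 9B, P'[4] = 68, P'[5] = 96

In CTR with a reused counter, both messages share the same keystream S_i, so C_i ⊕ C'_i = P_i ⊕ P'_i and thus P'_i = P_i ⊕ C_i ⊕ C'_i.
P'[1]: A1 ⊕ BB ⊕ 47 = 5D.
P'[2]: 0A ⊕ 11 ⊕ 9D = 86.
P'[3]: AB ⊕ B7 ⊕ 87 = 9B.
P'[4]: F1 ⊕ EC ⊕ 75 = 68.
P'[5]: A3 ⊕ BD ⊕ 88 = 96.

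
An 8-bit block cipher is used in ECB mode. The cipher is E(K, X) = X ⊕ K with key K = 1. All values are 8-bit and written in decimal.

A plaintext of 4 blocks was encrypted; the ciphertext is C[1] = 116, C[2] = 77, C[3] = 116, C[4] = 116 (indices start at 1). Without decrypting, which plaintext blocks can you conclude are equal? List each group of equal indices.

ECB encrypts each block independently with the same key, so equal ciphertext blocks imply equal plaintext blocks.
C[1] = C[3] = C[4] = 116, so P[1] = P[3] = P[4].

P[1] = P[3] = P[4]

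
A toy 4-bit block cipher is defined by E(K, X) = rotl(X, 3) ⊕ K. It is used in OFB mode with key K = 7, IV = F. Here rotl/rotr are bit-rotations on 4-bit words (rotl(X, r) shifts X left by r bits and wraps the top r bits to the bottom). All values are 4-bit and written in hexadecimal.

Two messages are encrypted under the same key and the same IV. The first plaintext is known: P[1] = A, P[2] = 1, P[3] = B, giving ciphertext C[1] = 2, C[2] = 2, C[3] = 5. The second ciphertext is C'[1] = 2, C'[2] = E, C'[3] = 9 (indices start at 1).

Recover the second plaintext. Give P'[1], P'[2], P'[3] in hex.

In OFB with a reused IV, both messages share the same keystream S_i, so C_i ⊕ C'_i = P_i ⊕ P'_i and thus P'_i = P_i ⊕ C_i ⊕ C'_i.
P'[1]: A ⊕ 2 ⊕ 2 = A.
P'[2]: 1 ⊕ 2 ⊕ E = D.
P'[3]: B ⊕ 5 ⊕ 9 = 7.

P'[1] = A, P'[2] = D, P'[3] = 7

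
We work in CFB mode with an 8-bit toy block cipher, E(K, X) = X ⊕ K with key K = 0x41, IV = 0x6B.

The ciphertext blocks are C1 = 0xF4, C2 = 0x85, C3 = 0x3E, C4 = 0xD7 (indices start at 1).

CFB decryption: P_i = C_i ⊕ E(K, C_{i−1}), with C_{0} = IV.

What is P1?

P1: E(K, 0x6B) = 0x2A; 0xF4 ⊕ 0x2A = 0xDE.

P1 = 0xDE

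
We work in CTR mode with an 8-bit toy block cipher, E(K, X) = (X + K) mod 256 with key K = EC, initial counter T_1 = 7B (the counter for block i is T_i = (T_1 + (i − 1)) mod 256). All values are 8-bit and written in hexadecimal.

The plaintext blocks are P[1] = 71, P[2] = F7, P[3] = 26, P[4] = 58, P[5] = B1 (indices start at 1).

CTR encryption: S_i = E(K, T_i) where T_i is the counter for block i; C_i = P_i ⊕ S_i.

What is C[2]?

C[2] = 9F

C[1]: T = 7B, S = E(K, T) = 67; 71 ⊕ 67 = 16.
C[2]: T = 7C, S = E(K, T) = 68; F7 ⊕ 68 = 9F.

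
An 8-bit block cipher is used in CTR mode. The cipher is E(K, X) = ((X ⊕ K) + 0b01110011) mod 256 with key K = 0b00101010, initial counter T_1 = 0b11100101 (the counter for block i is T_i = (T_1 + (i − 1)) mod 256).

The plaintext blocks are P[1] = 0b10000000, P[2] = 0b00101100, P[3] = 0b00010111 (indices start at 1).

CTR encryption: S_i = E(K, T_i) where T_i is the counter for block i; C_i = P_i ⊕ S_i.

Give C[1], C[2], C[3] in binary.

C[1] = 0b11000010, C[2] = 0b00010011, C[3] = 0b01010111

C[1]: T = 0b11100101, S = E(K, T) = 0b01000010; 0b10000000 ⊕ 0b01000010 = 0b11000010.
C[2]: T = 0b11100110, S = E(K, T) = 0b00111111; 0b00101100 ⊕ 0b00111111 = 0b00010011.
C[3]: T = 0b11100111, S = E(K, T) = 0b01000000; 0b00010111 ⊕ 0b01000000 = 0b01010111.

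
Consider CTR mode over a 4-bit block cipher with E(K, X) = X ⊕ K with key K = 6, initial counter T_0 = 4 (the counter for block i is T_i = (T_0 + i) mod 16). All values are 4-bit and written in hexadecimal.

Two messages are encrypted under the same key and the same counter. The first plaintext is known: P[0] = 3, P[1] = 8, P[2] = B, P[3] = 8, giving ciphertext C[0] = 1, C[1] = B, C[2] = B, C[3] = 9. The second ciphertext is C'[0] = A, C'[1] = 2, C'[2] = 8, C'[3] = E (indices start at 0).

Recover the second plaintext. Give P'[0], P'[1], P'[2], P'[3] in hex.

In CTR with a reused counter, both messages share the same keystream S_i, so C_i ⊕ C'_i = P_i ⊕ P'_i and thus P'_i = P_i ⊕ C_i ⊕ C'_i.
P'[0]: 3 ⊕ 1 ⊕ A = 8.
P'[1]: 8 ⊕ B ⊕ 2 = 1.
P'[2]: B ⊕ B ⊕ 8 = 8.
P'[3]: 8 ⊕ 9 ⊕ E = F.

P'[0] = 8, P'[1] = 1, P'[2] = 8, P'[3] = F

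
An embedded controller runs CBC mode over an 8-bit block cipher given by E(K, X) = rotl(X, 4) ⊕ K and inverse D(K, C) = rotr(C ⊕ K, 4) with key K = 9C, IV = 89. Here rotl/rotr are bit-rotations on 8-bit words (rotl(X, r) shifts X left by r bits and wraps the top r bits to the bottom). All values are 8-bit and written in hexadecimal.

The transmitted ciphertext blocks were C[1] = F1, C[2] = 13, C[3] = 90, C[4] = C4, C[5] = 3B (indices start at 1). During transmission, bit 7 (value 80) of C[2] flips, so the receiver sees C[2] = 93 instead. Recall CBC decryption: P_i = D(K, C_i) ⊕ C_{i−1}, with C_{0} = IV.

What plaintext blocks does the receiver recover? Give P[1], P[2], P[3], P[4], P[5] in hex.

P[1] = 5F, P[2] = 01, P[3] = 53, P[4] = 15, P[5] = BE

Only C[2] changed, to 93. In CBC, a change in C_i garbles P_i and flips the same bit in P_{i+1}. Decrypting the received ciphertext:
P[1]: D(K, F1) = D6; D6 ⊕ 89 = 5F.
P[2]: D(K, 93) = F0; F0 ⊕ F1 = 01.
P[3]: D(K, 90) = C0; C0 ⊕ 93 = 53.
P[4]: D(K, C4) = 85; 85 ⊕ 90 = 15.
P[5]: D(K, 3B) = 7A; 7A ⊕ C4 = BE.
Blocks that differ from the original plaintext: P[2], P[3].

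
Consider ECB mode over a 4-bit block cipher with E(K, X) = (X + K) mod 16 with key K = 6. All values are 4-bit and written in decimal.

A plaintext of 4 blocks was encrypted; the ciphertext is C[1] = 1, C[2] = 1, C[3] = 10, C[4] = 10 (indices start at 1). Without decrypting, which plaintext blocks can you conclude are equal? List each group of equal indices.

ECB encrypts each block independently with the same key, so equal ciphertext blocks imply equal plaintext blocks.
C[1] = C[2] = 1, so P[1] = P[2].
C[3] = C[4] = 10, so P[3] = P[4].

P[1] = P[2]; P[3] = P[4]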